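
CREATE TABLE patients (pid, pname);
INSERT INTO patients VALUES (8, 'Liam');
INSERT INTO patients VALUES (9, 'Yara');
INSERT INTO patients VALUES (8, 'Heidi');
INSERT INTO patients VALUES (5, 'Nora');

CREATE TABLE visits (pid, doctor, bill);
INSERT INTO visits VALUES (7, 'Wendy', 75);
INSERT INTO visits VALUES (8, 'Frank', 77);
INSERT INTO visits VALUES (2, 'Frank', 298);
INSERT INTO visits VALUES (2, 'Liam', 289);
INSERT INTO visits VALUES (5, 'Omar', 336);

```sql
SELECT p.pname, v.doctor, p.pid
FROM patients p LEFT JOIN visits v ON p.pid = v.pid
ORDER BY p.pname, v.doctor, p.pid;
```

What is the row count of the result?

4

LEFT JOIN keeps every row from `patients`; unmatched rows get NULL for `visits`'s columns.
Matching on p.pid = v.pid.
Matched pairs: 3; unmatched p rows kept: 1.
Total: 3 matched + 1 padded = 4 rows.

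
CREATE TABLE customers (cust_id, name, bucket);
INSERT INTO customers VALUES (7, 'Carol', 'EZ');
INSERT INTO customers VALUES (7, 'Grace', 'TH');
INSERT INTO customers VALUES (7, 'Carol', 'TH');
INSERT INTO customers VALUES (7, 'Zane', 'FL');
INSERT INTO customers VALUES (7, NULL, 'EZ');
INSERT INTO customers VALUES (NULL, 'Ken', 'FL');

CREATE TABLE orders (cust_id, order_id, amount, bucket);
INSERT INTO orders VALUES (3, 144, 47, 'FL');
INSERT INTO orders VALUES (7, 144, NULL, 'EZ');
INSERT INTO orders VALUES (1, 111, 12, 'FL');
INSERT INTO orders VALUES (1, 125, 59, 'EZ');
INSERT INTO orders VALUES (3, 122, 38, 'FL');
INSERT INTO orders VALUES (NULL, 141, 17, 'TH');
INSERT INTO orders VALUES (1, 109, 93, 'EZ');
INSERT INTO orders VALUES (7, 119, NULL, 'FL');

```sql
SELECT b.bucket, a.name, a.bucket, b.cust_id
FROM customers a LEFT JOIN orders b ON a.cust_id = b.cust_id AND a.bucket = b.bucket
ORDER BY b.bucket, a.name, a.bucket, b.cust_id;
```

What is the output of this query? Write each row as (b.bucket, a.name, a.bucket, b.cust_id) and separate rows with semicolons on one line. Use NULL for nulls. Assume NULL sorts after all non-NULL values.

(EZ, Carol, EZ, 7); (EZ, NULL, EZ, 7); (FL, Zane, FL, 7); (NULL, Carol, TH, NULL); (NULL, Grace, TH, NULL); (NULL, Ken, FL, NULL)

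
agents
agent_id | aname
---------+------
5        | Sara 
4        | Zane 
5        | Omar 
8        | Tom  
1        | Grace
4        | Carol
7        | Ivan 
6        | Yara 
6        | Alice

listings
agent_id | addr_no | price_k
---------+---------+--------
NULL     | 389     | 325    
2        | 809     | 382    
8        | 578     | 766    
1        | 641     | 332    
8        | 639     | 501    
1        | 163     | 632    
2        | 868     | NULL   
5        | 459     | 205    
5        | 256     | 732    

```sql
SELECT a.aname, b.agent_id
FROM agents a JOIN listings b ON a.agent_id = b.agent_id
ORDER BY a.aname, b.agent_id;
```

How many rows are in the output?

INNER JOIN keeps only pairs where the ON condition holds.
Matching on a.agent_id = b.agent_id. A NULL in a compared column never satisfies the condition.
- agent_id=5: 2 matching b row(s), so 2 row(s) emitted.
- agent_id=4: no matching b row, dropped.
- agent_id=5: 2 matching b row(s), so 2 row(s) emitted.
- agent_id=8: 2 matching b row(s), so 2 row(s) emitted.
- agent_id=1: 2 matching b row(s), so 2 row(s) emitted.
- agent_id=4: no matching b row, dropped.
- agent_id=7: no matching b row, dropped.
- agent_id=6: no matching b row, dropped.
- agent_id=6: no matching b row, dropped.
Total: 8 rows.

8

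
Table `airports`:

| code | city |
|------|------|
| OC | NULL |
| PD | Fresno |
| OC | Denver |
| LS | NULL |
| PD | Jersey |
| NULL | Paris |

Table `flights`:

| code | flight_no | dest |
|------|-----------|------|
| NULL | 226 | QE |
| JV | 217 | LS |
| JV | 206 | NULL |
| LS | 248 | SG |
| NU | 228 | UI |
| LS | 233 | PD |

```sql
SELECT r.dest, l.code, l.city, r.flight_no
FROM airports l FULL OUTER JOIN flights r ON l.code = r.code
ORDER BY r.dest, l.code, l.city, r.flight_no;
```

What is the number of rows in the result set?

11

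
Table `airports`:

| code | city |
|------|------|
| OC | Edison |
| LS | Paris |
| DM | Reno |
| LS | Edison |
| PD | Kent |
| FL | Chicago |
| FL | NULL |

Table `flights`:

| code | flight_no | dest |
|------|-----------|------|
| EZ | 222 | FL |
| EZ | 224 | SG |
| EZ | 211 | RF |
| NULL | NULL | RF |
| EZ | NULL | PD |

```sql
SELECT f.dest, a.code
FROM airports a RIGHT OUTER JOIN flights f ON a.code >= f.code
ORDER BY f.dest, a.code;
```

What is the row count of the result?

25

RIGHT JOIN keeps every row from `flights`; unmatched rows get NULL for `airports`'s columns.
Matching on a.code >= f.code. A NULL in a compared column never satisfies the condition.
- a row (code=OC): matches 4 f row(s) → 4 output row(s).
- a row (code=LS): matches 4 f row(s) → 4 output row(s).
- a row (code=DM): no match.
- a row (code=LS): matches 4 f row(s) → 4 output row(s).
- a row (code=PD): matches 4 f row(s) → 4 output row(s).
- a row (code=FL): matches 4 f row(s) → 4 output row(s).
- a row (code=FL): matches 4 f row(s) → 4 output row(s).
- plus 1 unmatched f row(s), each kept with NULL a columns.
Total: 24 matched + 1 padded = 25 rows.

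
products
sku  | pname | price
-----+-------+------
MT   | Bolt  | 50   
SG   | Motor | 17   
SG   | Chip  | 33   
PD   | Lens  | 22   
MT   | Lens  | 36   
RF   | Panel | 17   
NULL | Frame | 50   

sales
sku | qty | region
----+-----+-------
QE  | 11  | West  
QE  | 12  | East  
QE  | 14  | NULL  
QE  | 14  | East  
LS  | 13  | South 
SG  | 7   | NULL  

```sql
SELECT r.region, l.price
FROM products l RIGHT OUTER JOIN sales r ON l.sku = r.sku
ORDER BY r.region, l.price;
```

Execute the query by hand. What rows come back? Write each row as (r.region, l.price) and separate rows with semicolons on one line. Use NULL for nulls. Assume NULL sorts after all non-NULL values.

RIGHT JOIN keeps every row from `sales`; unmatched rows get NULL for `products`'s columns.
Matching on l.sku = r.sku. A NULL in a compared column never satisfies the condition.
- l row (sku=MT): no match.
- l row (sku=SG): matches 1 r row(s) → 1 output row(s).
- l row (sku=SG): matches 1 r row(s) → 1 output row(s).
- l row (sku=PD): no match.
- l row (sku=MT): no match.
- l row (sku=RF): no match.
- l row (sku=NULL): no match.
- 5 row(s) from r found no l partner → padded with NULL.
After projecting and ordering:
r.region | l.price
East | NULL
East | NULL
South | NULL
West | NULL
NULL | 17
NULL | 33
NULL | NULL

(East, NULL); (East, NULL); (South, NULL); (West, NULL); (NULL, 17); (NULL, 33); (NULL, NULL)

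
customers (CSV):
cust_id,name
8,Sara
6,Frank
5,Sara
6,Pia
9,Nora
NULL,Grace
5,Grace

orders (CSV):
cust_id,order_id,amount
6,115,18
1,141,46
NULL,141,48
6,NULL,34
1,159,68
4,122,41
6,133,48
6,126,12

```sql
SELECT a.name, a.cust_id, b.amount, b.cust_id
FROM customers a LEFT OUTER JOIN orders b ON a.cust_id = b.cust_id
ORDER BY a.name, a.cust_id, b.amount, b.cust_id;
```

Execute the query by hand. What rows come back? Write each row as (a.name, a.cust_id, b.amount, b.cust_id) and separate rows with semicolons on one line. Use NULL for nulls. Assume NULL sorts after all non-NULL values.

(Frank, 6, 12, 6); (Frank, 6, 18, 6); (Frank, 6, 34, 6); (Frank, 6, 48, 6); (Grace, 5, NULL, NULL); (Grace, NULL, NULL, NULL); (Nora, 9, NULL, NULL); (Pia, 6, 12, 6); (Pia, 6, 18, 6); (Pia, 6, 34, 6); (Pia, 6, 48, 6); (Sara, 5, NULL, NULL); (Sara, 8, NULL, NULL)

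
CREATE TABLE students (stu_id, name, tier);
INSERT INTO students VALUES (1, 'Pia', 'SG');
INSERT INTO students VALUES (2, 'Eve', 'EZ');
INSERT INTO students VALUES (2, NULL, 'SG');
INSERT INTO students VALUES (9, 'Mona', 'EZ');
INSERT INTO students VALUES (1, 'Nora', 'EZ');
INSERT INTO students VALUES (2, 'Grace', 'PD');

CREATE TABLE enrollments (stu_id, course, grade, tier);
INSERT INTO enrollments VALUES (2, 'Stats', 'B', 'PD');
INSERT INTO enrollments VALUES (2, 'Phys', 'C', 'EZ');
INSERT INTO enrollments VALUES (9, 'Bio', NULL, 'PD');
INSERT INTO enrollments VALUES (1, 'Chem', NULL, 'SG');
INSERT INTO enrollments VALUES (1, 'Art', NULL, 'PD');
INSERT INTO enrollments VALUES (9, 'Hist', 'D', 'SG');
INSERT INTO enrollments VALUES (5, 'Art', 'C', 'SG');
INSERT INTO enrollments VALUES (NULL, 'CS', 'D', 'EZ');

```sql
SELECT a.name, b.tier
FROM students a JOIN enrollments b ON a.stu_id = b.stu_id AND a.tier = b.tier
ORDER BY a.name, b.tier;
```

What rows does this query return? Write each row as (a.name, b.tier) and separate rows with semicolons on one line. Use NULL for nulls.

(Eve, EZ); (Grace, PD); (Pia, SG)

INNER JOIN keeps only pairs where the ON condition holds.
Matching on a.stu_id = b.stu_id AND a.tier = b.tier. A NULL in a compared column never satisfies the condition.
- stu_id=1, tier=SG: 1 matching b row(s), so 1 row(s) emitted.
- stu_id=2, tier=EZ: 1 matching b row(s), so 1 row(s) emitted.
- stu_id=2, tier=SG: no matching b row, dropped.
- stu_id=9, tier=EZ: no matching b row, dropped.
- stu_id=1, tier=EZ: no matching b row, dropped.
- stu_id=2, tier=PD: 1 matching b row(s), so 1 row(s) emitted.
After projecting and ordering:
a.name | b.tier
Eve | EZ
Grace | PD
Pia | SG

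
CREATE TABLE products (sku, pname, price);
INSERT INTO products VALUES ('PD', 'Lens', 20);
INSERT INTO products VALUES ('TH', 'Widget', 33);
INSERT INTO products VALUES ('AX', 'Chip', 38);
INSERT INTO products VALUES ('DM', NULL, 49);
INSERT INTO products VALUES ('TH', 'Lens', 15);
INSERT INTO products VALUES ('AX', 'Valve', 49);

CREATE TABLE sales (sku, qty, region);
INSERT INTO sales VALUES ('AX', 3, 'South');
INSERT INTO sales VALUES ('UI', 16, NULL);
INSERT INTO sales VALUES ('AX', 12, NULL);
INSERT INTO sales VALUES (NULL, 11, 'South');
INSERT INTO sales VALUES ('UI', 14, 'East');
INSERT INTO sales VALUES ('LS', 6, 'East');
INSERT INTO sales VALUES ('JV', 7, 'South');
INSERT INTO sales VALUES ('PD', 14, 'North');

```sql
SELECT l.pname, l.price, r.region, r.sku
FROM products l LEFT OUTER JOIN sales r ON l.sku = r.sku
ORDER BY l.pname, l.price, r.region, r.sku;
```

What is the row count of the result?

LEFT JOIN keeps every row from `products`; unmatched rows get NULL for `sales`'s columns.
Matching on l.sku = r.sku. A NULL in a compared column never satisfies the condition.
Matched pairs: 5; unmatched l rows kept: 3.
Total: 5 matched + 3 padded = 8 rows.

8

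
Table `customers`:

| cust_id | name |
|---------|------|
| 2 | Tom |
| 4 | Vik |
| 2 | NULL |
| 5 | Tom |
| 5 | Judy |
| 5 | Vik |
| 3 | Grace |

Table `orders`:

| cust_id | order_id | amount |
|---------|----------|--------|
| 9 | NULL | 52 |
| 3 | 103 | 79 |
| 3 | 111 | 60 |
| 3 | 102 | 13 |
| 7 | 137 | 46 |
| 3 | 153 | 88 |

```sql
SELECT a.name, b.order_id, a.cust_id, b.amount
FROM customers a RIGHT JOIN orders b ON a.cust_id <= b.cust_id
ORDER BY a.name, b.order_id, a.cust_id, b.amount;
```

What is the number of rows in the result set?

RIGHT JOIN keeps every row from `orders`; unmatched rows get NULL for `customers`'s columns.
Matching on a.cust_id <= b.cust_id.
- a (cust_id=2) pairs with 6 row(s) of b.
- a (cust_id=4) pairs with 2 row(s) of b.
- a (cust_id=2) pairs with 6 row(s) of b.
- a (cust_id=5) pairs with 2 row(s) of b.
- a (cust_id=5) pairs with 2 row(s) of b.
- a (cust_id=5) pairs with 2 row(s) of b.
- a (cust_id=3) pairs with 6 row(s) of b.
- every b row matched at least one a row.
Total: 26 rows.

26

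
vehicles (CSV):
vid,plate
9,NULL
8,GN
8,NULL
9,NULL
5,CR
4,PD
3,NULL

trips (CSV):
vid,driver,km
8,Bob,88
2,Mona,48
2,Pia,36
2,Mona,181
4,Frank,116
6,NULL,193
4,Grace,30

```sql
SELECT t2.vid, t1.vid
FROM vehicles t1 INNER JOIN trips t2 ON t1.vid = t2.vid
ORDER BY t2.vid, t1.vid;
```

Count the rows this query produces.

INNER JOIN keeps only pairs where the ON condition holds.
Matching on t1.vid = t2.vid.
- t1 row (vid=9): no match → dropped.
- t1 row (vid=8): matches 1 t2 row(s) → 1 output row(s).
- t1 row (vid=8): matches 1 t2 row(s) → 1 output row(s).
- t1 row (vid=9): no match → dropped.
- t1 row (vid=5): no match → dropped.
- t1 row (vid=4): matches 2 t2 row(s) → 2 output row(s).
- t1 row (vid=3): no match → dropped.
Total: 4 rows.

4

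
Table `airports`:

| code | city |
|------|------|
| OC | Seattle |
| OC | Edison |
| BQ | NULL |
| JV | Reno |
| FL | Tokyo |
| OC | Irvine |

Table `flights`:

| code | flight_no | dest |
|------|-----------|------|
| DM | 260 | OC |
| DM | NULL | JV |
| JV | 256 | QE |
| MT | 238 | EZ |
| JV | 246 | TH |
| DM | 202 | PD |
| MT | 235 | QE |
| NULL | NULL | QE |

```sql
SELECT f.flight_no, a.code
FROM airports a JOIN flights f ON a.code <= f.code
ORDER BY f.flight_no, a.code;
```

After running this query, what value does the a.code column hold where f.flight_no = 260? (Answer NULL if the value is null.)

INNER JOIN keeps only pairs where the ON condition holds.
Matching on a.code <= f.code. A NULL in a compared column never satisfies the condition.
- a (code=OC) has no partner → excluded.
- a (code=OC) has no partner → excluded.
- a (code=BQ) pairs with 7 row(s) of f.
- a (code=JV) pairs with 4 row(s) of f.
- a (code=FL) pairs with 4 row(s) of f.
- a (code=OC) has no partner → excluded.

BQ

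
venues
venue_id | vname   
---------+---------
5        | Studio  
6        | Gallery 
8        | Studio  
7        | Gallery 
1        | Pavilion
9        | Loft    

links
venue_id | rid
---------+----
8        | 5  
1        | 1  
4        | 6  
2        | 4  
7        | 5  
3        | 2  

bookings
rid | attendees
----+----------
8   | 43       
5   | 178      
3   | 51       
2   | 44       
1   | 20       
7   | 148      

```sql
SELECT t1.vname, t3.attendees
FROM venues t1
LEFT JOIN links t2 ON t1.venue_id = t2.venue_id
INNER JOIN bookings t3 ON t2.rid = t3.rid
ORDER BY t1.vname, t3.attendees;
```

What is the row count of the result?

3

Evaluate left to right. First `venues t1 LEFT JOIN links t2` on venue_id: 6 row(s).
Then INNER JOIN `bookings t3` on rid: keep only rows whose t2.rid appears in t3.
Result: 3 row(s).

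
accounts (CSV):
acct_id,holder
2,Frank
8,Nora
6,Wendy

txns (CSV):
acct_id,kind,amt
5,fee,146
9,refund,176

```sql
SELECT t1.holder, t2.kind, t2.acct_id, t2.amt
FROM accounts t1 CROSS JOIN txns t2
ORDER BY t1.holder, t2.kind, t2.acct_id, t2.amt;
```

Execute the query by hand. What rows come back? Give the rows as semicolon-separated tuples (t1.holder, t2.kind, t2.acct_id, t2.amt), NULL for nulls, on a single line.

(Frank, fee, 5, 146); (Frank, refund, 9, 176); (Nora, fee, 5, 146); (Nora, refund, 9, 176); (Wendy, fee, 5, 146); (Wendy, refund, 9, 176)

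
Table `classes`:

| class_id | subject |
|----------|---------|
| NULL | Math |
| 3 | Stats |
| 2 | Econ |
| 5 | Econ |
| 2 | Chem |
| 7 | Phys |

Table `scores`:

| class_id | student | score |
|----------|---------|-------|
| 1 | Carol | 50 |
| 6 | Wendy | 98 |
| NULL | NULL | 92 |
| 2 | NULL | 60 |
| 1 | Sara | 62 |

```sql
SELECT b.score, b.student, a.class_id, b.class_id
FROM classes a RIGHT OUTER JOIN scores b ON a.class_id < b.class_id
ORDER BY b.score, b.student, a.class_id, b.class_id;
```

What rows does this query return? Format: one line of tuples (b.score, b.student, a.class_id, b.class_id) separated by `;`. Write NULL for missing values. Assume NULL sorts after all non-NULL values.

RIGHT JOIN keeps every row from `scores`; unmatched rows get NULL for `classes`'s columns.
Matching on a.class_id < b.class_id. A NULL in a compared column never satisfies the condition.
- a (class_id=NULL) has no partner in b.
- a (class_id=3) pairs with 1 row(s) of b.
- a (class_id=2) pairs with 1 row(s) of b.
- a (class_id=5) pairs with 1 row(s) of b.
- a (class_id=2) pairs with 1 row(s) of b.
- a (class_id=7) has no partner in b.
- plus 4 unmatched b row(s), each kept with NULL a columns.
After projecting and ordering:
b.score | b.student | a.class_id | b.class_id
50 | Carol | NULL | 1
60 | NULL | NULL | 2
62 | Sara | NULL | 1
92 | NULL | NULL | NULL
98 | Wendy | 2 | 6
98 | Wendy | 2 | 6
98 | Wendy | 3 | 6
98 | Wendy | 5 | 6

(50, Carol, NULL, 1); (60, NULL, NULL, 2); (62, Sara, NULL, 1); (92, NULL, NULL, NULL); (98, Wendy, 2, 6); (98, Wendy, 2, 6); (98, Wendy, 3, 6); (98, Wendy, 5, 6)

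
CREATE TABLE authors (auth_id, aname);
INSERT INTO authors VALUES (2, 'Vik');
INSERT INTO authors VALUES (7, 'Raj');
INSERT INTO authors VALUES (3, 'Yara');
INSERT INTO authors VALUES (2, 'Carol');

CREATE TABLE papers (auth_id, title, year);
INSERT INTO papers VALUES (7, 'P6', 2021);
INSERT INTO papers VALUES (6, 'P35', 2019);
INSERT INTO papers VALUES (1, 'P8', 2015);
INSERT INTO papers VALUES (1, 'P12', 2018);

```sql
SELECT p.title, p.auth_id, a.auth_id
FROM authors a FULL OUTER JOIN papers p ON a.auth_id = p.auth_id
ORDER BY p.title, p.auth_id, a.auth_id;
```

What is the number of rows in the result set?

FULL OUTER JOIN keeps every row from both sides; unmatched rows get NULL for the other side's columns.
Matching on a.auth_id = p.auth_id.
Matched pairs: 1; unmatched a rows kept: 3; unmatched p rows kept: 3.
Total: 1 matched + 6 padded = 7 rows.

7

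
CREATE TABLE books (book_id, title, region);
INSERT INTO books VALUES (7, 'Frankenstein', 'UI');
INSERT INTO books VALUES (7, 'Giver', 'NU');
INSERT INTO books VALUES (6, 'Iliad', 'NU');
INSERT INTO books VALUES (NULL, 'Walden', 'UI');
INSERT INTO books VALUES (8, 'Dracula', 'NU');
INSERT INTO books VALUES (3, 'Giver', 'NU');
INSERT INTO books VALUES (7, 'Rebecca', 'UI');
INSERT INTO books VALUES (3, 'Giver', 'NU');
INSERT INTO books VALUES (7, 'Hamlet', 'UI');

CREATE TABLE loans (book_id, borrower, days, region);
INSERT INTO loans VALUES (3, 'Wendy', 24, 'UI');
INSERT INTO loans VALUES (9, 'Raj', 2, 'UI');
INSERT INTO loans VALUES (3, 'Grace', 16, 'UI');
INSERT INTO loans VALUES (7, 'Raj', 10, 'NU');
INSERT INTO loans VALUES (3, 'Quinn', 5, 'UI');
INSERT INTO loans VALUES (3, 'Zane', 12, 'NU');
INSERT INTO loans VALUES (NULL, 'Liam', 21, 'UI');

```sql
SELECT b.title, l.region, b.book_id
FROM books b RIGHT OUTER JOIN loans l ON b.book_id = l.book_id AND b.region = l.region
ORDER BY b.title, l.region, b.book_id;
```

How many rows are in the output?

8

RIGHT JOIN keeps every row from `loans`; unmatched rows get NULL for `books`'s columns.
Matching on b.book_id = l.book_id AND b.region = l.region. A NULL in a compared column never satisfies the condition.
- b[0] book_id=7, region=UI → no match.
- b[1] book_id=7, region=NU → 1 match(es) in l → 1 row(s).
- b[2] book_id=6, region=NU → no match.
- b[3] book_id=NULL, region=UI → no match.
- b[4] book_id=8, region=NU → no match.
- b[5] book_id=3, region=NU → 1 match(es) in l → 1 row(s).
- b[6] book_id=7, region=UI → no match.
- b[7] book_id=3, region=NU → 1 match(es) in l → 1 row(s).
- b[8] book_id=7, region=UI → no match.
- plus 5 unmatched l row(s), each kept with NULL b columns.
Total: 3 matched + 5 padded = 8 rows.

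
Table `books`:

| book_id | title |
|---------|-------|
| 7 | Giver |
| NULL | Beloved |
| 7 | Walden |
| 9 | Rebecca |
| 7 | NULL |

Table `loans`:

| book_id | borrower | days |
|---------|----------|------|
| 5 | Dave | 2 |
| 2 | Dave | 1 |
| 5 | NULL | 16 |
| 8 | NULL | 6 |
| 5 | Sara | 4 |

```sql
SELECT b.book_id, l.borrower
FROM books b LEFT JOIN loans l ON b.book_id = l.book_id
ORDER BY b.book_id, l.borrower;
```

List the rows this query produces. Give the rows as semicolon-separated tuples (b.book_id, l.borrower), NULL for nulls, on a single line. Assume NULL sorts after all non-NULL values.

LEFT JOIN keeps every row from `books`; unmatched rows get NULL for `loans`'s columns.
Matching on b.book_id = l.book_id. A NULL in a compared column never satisfies the condition.
- b (book_id=7) has no partner → padded with NULL.
- b (book_id=NULL) has no partner → padded with NULL.
- b (book_id=7) has no partner → padded with NULL.
- b (book_id=9) has no partner → padded with NULL.
- b (book_id=7) has no partner → padded with NULL.
After projecting and ordering:
b.book_id | l.borrower
7 | NULL
7 | NULL
7 | NULL
9 | NULL
NULL | NULL

(7, NULL); (7, NULL); (7, NULL); (9, NULL); (NULL, NULL)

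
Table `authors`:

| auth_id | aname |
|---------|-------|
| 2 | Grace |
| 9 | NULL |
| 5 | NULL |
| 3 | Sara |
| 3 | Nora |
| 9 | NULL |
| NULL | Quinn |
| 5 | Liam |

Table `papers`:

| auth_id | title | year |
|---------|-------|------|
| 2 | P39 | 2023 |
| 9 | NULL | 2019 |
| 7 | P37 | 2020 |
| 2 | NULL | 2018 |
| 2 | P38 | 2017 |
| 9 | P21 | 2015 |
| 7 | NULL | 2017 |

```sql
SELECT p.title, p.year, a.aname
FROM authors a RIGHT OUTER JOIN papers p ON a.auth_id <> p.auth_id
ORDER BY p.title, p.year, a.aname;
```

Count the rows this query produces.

RIGHT JOIN keeps every row from `papers`; unmatched rows get NULL for `authors`'s columns.
Matching on a.auth_id <> p.auth_id. A NULL in a compared column never satisfies the condition.
- a[0] auth_id=2 → 4 match(es) in p → 4 row(s).
- a[1] auth_id=9 → 5 match(es) in p → 5 row(s).
- a[2] auth_id=5 → 7 match(es) in p → 7 row(s).
- a[3] auth_id=3 → 7 match(es) in p → 7 row(s).
- a[4] auth_id=3 → 7 match(es) in p → 7 row(s).
- a[5] auth_id=9 → 5 match(es) in p → 5 row(s).
- a[6] auth_id=NULL → no match.
- a[7] auth_id=5 → 7 match(es) in p → 7 row(s).
- every p row matched at least one a row.
Total: 42 rows.

42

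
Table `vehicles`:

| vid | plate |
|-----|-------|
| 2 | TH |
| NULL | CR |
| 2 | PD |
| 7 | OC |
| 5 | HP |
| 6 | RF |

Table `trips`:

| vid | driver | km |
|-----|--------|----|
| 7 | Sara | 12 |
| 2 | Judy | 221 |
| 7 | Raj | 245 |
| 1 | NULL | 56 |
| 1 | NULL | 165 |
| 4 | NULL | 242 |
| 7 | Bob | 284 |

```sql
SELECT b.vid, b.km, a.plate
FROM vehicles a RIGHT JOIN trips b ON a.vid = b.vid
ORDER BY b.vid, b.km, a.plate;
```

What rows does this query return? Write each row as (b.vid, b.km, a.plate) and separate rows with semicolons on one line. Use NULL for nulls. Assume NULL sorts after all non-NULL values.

(1, 56, NULL); (1, 165, NULL); (2, 221, PD); (2, 221, TH); (4, 242, NULL); (7, 12, OC); (7, 245, OC); (7, 284, OC)

RIGHT JOIN keeps every row from `trips`; unmatched rows get NULL for `vehicles`'s columns.
Matching on a.vid = b.vid. A NULL in a compared column never satisfies the condition.
- a (vid=2) pairs with 1 row(s) of b.
- a (vid=NULL) has no partner in b.
- a (vid=2) pairs with 1 row(s) of b.
- a (vid=7) pairs with 3 row(s) of b.
- a (vid=5) has no partner in b.
- a (vid=6) has no partner in b.
- 3 b row(s) had no a match → kept, a columns NULL.
After projecting and ordering:
b.vid | b.km | a.plate
1 | 56 | NULL
1 | 165 | NULL
2 | 221 | PD
2 | 221 | TH
4 | 242 | NULL
7 | 12 | OC
7 | 245 | OC
7 | 284 | OC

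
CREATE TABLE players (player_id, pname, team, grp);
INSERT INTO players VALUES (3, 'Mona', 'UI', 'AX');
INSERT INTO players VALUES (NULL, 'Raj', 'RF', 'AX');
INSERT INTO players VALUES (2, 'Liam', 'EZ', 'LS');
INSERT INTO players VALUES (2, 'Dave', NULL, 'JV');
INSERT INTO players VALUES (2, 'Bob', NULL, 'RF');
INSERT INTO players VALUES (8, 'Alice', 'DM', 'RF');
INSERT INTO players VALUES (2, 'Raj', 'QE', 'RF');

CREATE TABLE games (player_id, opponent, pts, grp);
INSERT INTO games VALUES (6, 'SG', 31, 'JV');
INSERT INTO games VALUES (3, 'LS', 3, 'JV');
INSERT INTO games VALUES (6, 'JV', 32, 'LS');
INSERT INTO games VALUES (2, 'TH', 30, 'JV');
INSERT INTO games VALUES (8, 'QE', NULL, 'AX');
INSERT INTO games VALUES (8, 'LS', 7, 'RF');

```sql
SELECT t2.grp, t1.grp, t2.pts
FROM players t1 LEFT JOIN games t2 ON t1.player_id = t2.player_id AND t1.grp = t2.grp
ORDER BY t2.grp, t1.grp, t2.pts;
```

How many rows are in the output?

7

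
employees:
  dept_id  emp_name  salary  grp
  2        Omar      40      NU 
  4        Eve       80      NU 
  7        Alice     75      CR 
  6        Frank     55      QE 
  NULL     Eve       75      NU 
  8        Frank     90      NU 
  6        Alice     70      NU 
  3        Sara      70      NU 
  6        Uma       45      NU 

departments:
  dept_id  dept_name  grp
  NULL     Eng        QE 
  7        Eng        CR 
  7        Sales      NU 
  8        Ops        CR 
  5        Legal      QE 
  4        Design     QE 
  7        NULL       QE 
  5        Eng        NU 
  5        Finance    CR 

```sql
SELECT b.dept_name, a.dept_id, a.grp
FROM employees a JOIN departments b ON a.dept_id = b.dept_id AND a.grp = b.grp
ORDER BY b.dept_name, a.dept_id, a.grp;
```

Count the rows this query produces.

1

INNER JOIN keeps only pairs where the ON condition holds.
Matching on a.dept_id = b.dept_id AND a.grp = b.grp. A NULL in a compared column never satisfies the condition.
Matched pairs: 1.
Total: 1 rows.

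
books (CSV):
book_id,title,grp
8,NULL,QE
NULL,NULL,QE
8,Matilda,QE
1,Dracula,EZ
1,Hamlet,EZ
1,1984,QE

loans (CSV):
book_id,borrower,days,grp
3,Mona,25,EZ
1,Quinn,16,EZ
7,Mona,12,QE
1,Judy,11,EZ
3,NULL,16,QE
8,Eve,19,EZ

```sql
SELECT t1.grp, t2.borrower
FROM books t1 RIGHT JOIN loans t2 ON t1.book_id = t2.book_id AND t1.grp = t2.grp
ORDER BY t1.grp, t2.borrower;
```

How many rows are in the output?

RIGHT JOIN keeps every row from `loans`; unmatched rows get NULL for `books`'s columns.
Matching on t1.book_id = t2.book_id AND t1.grp = t2.grp. A NULL in a compared column never satisfies the condition.
- t1 row (book_id=8, grp=QE): no match.
- t1 row (book_id=NULL, grp=QE): no match.
- t1 row (book_id=8, grp=QE): no match.
- t1 row (book_id=1, grp=EZ): matches 2 t2 row(s) → 2 output row(s).
- t1 row (book_id=1, grp=EZ): matches 2 t2 row(s) → 2 output row(s).
- t1 row (book_id=1, grp=QE): no match.
- plus 4 unmatched t2 row(s), each kept with NULL t1 columns.
Total: 4 matched + 4 padded = 8 rows.

8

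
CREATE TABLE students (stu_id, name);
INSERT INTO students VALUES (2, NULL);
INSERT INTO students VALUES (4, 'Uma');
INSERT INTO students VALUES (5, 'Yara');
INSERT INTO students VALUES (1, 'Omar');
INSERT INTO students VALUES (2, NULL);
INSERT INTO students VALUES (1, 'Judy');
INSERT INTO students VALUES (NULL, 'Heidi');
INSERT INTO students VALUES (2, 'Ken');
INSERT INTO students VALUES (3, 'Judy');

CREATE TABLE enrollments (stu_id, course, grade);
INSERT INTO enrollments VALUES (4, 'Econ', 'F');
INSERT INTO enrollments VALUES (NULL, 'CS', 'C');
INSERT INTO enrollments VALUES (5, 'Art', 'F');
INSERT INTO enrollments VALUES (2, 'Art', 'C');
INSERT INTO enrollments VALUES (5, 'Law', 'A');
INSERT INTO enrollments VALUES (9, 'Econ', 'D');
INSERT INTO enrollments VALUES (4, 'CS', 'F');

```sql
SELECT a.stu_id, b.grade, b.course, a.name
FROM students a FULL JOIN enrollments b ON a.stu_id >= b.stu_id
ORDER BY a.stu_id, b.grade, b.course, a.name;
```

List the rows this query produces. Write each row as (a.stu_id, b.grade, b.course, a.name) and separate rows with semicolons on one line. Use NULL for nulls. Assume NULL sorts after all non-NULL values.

(1, NULL, NULL, Judy); (1, NULL, NULL, Omar); (2, C, Art, Ken); (2, C, Art, NULL); (2, C, Art, NULL); (3, C, Art, Judy); (4, C, Art, Uma); (4, F, CS, Uma); (4, F, Econ, Uma); (5, A, Law, Yara); (5, C, Art, Yara); (5, F, Art, Yara); (5, F, CS, Yara); (5, F, Econ, Yara); (NULL, C, CS, NULL); (NULL, D, Econ, NULL); (NULL, NULL, NULL, Heidi)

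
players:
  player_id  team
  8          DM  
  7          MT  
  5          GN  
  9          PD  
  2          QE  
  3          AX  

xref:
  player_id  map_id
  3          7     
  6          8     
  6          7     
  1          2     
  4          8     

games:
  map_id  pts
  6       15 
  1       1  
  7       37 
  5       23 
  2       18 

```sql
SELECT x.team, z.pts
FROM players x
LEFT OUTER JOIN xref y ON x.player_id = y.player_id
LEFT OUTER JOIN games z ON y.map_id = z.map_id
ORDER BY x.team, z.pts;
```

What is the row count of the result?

Evaluate left to right. First `players x LEFT JOIN xref y` on player_id: 6 row(s).
Then LEFT JOIN `games z` on map_id: each of those 6 rows is kept; rows whose y.map_id has no match in z get NULL for z's columns.
Result: 6 row(s).

6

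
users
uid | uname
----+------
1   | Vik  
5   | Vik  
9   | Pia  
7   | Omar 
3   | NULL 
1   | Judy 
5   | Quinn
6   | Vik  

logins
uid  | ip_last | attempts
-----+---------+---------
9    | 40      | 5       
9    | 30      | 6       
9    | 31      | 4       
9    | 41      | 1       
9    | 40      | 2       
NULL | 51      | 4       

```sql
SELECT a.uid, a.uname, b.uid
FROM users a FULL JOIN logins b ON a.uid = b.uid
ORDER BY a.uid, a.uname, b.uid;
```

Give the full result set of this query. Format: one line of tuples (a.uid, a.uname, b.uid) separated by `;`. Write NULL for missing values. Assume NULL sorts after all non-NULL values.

FULL OUTER JOIN keeps every row from both sides; unmatched rows get NULL for the other side's columns.
Matching on a.uid = b.uid. A NULL in a compared column never satisfies the condition.
- a (uid=1) has no partner → padded with NULL.
- a (uid=5) has no partner → padded with NULL.
- a (uid=9) pairs with 5 row(s) of b.
- a (uid=7) has no partner → padded with NULL.
- a (uid=3) has no partner → padded with NULL.
- a (uid=1) has no partner → padded with NULL.
- a (uid=5) has no partner → padded with NULL.
- a (uid=6) has no partner → padded with NULL.
- 1 row(s) from b found no a partner → padded with NULL.

(1, Judy, NULL); (1, Vik, NULL); (3, NULL, NULL); (5, Quinn, NULL); (5, Vik, NULL); (6, Vik, NULL); (7, Omar, NULL); (9, Pia, 9); (9, Pia, 9); (9, Pia, 9); (9, Pia, 9); (9, Pia, 9); (NULL, NULL, NULL)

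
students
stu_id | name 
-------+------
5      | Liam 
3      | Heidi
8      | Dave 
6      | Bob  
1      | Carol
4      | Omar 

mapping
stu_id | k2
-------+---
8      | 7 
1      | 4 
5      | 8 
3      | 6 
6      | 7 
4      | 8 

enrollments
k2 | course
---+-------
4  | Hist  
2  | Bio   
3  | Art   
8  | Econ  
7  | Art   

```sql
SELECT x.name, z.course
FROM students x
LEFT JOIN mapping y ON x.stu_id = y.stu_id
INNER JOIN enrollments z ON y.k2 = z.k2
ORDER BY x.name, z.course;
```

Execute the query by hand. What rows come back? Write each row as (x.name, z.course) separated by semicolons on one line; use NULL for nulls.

Evaluate left to right. First `students x LEFT JOIN mapping y` on stu_id: 6 row(s).
Then INNER JOIN `enrollments z` on k2: keep only rows whose y.k2 appears in z.

(Bob, Art); (Carol, Hist); (Dave, Art); (Liam, Econ); (Omar, Econ)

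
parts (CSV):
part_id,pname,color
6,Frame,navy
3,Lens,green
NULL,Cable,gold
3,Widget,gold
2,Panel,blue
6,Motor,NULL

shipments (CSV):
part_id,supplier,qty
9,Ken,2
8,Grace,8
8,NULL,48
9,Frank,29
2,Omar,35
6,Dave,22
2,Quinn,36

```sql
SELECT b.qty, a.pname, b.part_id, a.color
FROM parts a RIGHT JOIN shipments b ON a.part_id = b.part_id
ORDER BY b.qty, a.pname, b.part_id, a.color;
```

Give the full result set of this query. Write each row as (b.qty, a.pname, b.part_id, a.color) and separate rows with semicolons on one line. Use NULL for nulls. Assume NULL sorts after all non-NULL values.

(2, NULL, 9, NULL); (8, NULL, 8, NULL); (22, Frame, 6, navy); (22, Motor, 6, NULL); (29, NULL, 9, NULL); (35, Panel, 2, blue); (36, Panel, 2, blue); (48, NULL, 8, NULL)

RIGHT JOIN keeps every row from `shipments`; unmatched rows get NULL for `parts`'s columns.
Matching on a.part_id = b.part_id. A NULL in a compared column never satisfies the condition.
- a (part_id=6) pairs with 1 row(s) of b.
- a (part_id=3) has no partner in b.
- a (part_id=NULL) has no partner in b.
- a (part_id=3) has no partner in b.
- a (part_id=2) pairs with 2 row(s) of b.
- a (part_id=6) pairs with 1 row(s) of b.
- 4 b row(s) had no a match → kept, a columns NULL.
After projecting and ordering:
b.qty | a.pname | b.part_id | a.color
2 | NULL | 9 | NULL
8 | NULL | 8 | NULL
22 | Frame | 6 | navy
22 | Motor | 6 | NULL
29 | NULL | 9 | NULL
35 | Panel | 2 | blue
36 | Panel | 2 | blue
48 | NULL | 8 | NULL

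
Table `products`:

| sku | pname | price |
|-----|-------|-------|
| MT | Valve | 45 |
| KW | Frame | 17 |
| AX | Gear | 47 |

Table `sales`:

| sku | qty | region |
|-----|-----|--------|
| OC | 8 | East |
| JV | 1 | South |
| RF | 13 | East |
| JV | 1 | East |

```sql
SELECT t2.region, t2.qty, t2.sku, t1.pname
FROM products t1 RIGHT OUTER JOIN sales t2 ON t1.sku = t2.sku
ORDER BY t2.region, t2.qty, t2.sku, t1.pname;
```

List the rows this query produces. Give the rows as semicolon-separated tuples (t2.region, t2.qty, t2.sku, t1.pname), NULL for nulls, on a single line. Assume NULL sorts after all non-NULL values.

RIGHT JOIN keeps every row from `sales`; unmatched rows get NULL for `products`'s columns.
Matching on t1.sku = t2.sku.
Matched pairs: 0; unmatched t2 rows kept: 4.

(East, 1, JV, NULL); (East, 8, OC, NULL); (East, 13, RF, NULL); (South, 1, JV, NULL)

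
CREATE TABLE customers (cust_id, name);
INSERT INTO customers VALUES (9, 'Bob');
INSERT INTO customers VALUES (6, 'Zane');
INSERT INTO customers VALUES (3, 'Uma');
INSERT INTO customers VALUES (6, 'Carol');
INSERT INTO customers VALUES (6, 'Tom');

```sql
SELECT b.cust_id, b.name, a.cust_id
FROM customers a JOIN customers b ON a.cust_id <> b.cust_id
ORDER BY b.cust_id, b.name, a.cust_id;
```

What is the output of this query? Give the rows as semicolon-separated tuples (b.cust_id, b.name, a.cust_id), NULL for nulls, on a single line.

INNER JOIN keeps only pairs where the ON condition holds.
Matching on a.cust_id <> b.cust_id.
- a (cust_id=9) pairs with 4 row(s) of b.
- a (cust_id=6) pairs with 2 row(s) of b.
- a (cust_id=3) pairs with 4 row(s) of b.
- a (cust_id=6) pairs with 2 row(s) of b.
- a (cust_id=6) pairs with 2 row(s) of b.

(3, Uma, 6); (3, Uma, 6); (3, Uma, 6); (3, Uma, 9); (6, Carol, 3); (6, Carol, 9); (6, Tom, 3); (6, Tom, 9); (6, Zane, 3); (6, Zane, 9); (9, Bob, 3); (9, Bob, 6); (9, Bob, 6); (9, Bob, 6)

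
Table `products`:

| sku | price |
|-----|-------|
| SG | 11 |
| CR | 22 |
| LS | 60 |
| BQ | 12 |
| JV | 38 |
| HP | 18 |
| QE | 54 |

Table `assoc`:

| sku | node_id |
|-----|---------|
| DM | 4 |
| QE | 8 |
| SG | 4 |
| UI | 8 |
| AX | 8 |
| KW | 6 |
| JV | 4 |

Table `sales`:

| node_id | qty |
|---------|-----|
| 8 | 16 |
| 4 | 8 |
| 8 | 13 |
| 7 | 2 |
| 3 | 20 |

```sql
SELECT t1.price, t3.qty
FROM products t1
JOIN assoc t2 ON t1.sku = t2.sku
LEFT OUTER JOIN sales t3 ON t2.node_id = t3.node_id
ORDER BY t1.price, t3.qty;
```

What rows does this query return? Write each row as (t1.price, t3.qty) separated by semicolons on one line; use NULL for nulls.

(11, 8); (38, 8); (54, 13); (54, 16)

Evaluate left to right. First `products t1 INNER JOIN assoc t2` on sku: 3 row(s).
Then LEFT JOIN `sales t3` on node_id: each of those 3 rows is kept; rows whose t2.node_id has no match in t3 get NULL for t3's columns.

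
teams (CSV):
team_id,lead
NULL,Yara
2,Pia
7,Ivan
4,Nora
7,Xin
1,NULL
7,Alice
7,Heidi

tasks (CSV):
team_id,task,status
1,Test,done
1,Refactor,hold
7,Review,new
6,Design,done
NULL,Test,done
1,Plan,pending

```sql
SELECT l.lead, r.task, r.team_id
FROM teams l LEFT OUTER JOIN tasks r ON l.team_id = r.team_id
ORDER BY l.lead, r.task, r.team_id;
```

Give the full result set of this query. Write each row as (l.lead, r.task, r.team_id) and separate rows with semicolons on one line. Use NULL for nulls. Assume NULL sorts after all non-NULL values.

(Alice, Review, 7); (Heidi, Review, 7); (Ivan, Review, 7); (Nora, NULL, NULL); (Pia, NULL, NULL); (Xin, Review, 7); (Yara, NULL, NULL); (NULL, Plan, 1); (NULL, Refactor, 1); (NULL, Test, 1)

LEFT JOIN keeps every row from `teams`; unmatched rows get NULL for `tasks`'s columns.
Matching on l.team_id = r.team_id. A NULL in a compared column never satisfies the condition.
Matched pairs: 7; unmatched l rows kept: 3.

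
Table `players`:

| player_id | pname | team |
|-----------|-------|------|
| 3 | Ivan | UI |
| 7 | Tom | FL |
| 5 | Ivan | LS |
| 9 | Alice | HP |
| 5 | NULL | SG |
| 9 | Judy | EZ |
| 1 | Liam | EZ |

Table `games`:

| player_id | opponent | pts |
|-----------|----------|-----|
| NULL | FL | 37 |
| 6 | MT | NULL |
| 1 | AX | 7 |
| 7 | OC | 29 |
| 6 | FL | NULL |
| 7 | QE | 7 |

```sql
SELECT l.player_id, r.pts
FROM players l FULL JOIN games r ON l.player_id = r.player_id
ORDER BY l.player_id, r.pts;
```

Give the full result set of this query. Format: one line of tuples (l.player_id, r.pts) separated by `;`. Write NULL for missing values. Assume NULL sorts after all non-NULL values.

(1, 7); (3, NULL); (5, NULL); (5, NULL); (7, 7); (7, 29); (9, NULL); (9, NULL); (NULL, 37); (NULL, NULL); (NULL, NULL)

FULL OUTER JOIN keeps every row from both sides; unmatched rows get NULL for the other side's columns.
Matching on l.player_id = r.player_id. A NULL in a compared column never satisfies the condition.
Matched pairs: 3; unmatched l rows kept: 5; unmatched r rows kept: 3.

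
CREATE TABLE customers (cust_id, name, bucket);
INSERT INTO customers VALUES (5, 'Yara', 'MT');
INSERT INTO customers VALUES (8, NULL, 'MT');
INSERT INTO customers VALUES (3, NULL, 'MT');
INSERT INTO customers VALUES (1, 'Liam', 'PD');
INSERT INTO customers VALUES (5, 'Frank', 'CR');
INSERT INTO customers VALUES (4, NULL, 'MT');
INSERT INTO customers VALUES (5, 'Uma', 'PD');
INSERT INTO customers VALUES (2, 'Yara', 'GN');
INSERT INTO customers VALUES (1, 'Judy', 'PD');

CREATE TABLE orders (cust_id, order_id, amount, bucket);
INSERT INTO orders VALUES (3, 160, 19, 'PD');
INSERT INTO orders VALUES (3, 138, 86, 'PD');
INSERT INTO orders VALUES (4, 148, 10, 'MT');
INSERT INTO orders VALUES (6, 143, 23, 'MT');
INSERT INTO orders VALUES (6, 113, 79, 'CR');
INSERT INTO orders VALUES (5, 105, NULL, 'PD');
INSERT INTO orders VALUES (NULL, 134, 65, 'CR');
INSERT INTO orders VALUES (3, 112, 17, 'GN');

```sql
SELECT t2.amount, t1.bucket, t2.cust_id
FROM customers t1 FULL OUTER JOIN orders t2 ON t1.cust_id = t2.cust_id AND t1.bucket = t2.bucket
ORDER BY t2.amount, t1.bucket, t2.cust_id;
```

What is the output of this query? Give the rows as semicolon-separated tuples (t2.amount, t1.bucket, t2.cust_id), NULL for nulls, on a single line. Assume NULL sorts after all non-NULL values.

(10, MT, 4); (17, NULL, 3); (19, NULL, 3); (23, NULL, 6); (65, NULL, NULL); (79, NULL, 6); (86, NULL, 3); (NULL, CR, NULL); (NULL, GN, NULL); (NULL, MT, NULL); (NULL, MT, NULL); (NULL, MT, NULL); (NULL, PD, 5); (NULL, PD, NULL); (NULL, PD, NULL)

FULL OUTER JOIN keeps every row from both sides; unmatched rows get NULL for the other side's columns.
Matching on t1.cust_id = t2.cust_id AND t1.bucket = t2.bucket. A NULL in a compared column never satisfies the condition.
Matched pairs: 2; unmatched t1 rows kept: 7; unmatched t2 rows kept: 6.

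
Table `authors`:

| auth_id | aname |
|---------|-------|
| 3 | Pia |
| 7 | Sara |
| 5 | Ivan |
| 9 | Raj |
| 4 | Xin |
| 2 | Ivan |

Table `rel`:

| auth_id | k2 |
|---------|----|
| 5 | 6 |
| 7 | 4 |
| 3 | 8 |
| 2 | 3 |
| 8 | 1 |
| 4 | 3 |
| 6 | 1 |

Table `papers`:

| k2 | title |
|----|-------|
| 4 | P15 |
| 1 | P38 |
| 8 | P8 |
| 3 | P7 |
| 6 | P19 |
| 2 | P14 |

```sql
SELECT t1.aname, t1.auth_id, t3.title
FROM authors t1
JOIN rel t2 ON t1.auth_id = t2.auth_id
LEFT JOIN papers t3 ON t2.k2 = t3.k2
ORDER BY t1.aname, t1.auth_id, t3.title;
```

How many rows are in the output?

5

Joins associate left-to-right: authors INNER JOIN rel on auth_id gives 5 intermediate row(s).
Then LEFT JOIN `papers t3` on k2: each of those 5 rows is kept; rows whose t2.k2 has no match in t3 get NULL for t3's columns.
Result: 5 row(s).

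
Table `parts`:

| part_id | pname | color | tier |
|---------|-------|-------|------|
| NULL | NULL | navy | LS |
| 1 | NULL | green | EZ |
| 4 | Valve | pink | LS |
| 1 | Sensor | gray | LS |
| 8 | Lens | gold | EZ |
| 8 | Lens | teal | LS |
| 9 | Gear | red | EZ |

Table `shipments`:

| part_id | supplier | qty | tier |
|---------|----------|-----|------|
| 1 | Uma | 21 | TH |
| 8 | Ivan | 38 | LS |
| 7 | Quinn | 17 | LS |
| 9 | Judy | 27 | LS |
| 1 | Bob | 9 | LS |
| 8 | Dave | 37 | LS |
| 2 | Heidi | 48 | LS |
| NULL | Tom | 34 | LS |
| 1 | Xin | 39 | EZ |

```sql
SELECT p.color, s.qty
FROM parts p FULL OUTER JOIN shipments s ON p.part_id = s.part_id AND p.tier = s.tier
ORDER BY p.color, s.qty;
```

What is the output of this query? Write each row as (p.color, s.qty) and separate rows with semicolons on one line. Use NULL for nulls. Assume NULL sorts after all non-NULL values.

(gold, NULL); (gray, 9); (green, 39); (navy, NULL); (pink, NULL); (red, NULL); (teal, 37); (teal, 38); (NULL, 17); (NULL, 21); (NULL, 27); (NULL, 34); (NULL, 48)

FULL OUTER JOIN keeps every row from both sides; unmatched rows get NULL for the other side's columns.
Matching on p.part_id = s.part_id AND p.tier = s.tier. A NULL in a compared column never satisfies the condition.
- p row (part_id=NULL, tier=LS): no match → kept, s columns NULL.
- p row (part_id=1, tier=EZ): matches 1 s row(s) → 1 output row(s).
- p row (part_id=4, tier=LS): no match → kept, s columns NULL.
- p row (part_id=1, tier=LS): matches 1 s row(s) → 1 output row(s).
- p row (part_id=8, tier=EZ): no match → kept, s columns NULL.
- p row (part_id=8, tier=LS): matches 2 s row(s) → 2 output row(s).
- p row (part_id=9, tier=EZ): no match → kept, s columns NULL.
- 5 row(s) from s found no p partner → padded with NULL.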